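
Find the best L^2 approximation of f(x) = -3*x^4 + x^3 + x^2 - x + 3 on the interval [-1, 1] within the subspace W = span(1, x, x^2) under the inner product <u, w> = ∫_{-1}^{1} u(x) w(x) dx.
g(x) = -11*x^2/7 - 2*x/5 + 114/35

The best approximation g ∈ W is the orthogonal projection of f onto W. Writing g = a_0 + a_1 x + a_2 x^2, the coefficients solve the normal equations G · a = b where
  G_{ij} = <φ_i, φ_j> and b_i = <f, φ_i>, with φ_0 = 1, φ_1 = x, φ_2 = x^2.
G =
  [2, 0, 2/3]
  [0, 2/3, 0]
  [2/3, 0, 2/5],
b = (82/15, -4/15, 54/35).
Solving gives a_0 = 114/35, a_1 = -2/5, a_2 = -11/7, so
  g(x) = -11*x^2/7 - 2*x/5 + 114/35.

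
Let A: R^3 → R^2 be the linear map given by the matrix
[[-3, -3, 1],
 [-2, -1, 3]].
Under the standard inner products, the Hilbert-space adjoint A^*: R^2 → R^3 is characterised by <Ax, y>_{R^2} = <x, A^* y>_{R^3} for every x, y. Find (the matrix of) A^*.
A^* = A^T =
[[-3, -2],
 [-3, -1],
 [1, 3]]

For real matrices with standard dot products, the defining identity <Ax, y> = <x, A^* y> gives (Ax)^T y = x^T (A^*) y, i.e. x^T A^T y = x^T (A^*) y. Since this holds for all x, y, we must have A^* = A^T. Therefore
A^* =
[[-3, -2],
 [-3, -1],
 [1, 3]].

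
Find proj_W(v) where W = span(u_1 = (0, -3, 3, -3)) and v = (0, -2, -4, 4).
proj_W(v) = (0, 2, -2, 2)

Set up U = [u_1 | ... | u_1] ∈ R^(4×1). The projector onto W = col(U) is P = U (U^T U)^(-1) U^T.
Compute U^T U =
  [27],
and U^T v = (-18).
Solve U^T U · c = U^T v for the coefficients: c = (-2/3). The projection is proj_W(v) = U c.
Check: (v - proj_W(v)) · u_1 = 0  (should be 0).
Result: proj_W(v) = (0, 2, -2, 2).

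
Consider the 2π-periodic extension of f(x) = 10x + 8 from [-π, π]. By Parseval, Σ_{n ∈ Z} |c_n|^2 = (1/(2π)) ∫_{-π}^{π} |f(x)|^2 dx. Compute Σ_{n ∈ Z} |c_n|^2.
Σ |c_n|^2 = 100π^2/3 + 64

Expand and integrate term by term over [-π, π]:
  ∫ (10x)^2 dx = 100·(2π^3/3); ∫ 2·10·(8)·x dx = 0 (odd integrand); ∫ 8^2 dx = 64·2π.
So (1/(2π)) ∫_{-π}^{π} (10x + 8)^2 dx = 100π^2/3 + 64 = 100π^2/3 + 64.
Parseval ⇒ Σ |c_n|^2 = 100π^2/3 + 64.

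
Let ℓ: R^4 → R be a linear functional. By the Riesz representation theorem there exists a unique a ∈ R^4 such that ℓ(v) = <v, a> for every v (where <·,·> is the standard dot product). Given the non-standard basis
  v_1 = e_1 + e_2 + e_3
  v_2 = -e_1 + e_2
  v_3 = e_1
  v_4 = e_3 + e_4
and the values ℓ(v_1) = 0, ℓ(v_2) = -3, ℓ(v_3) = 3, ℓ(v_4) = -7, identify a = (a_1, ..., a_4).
a = (3, 0, -3, -4)

Write a = (a_1, ..., a_4) in the standard basis. For each basis vector v_i, ℓ(v_i) = <v_i, a> is a linear equation in the a_j's. Collect the n equations into a matrix system V a = ℓ, where row i of V is v_i (expressed in the standard basis). Since V is invertible (lower-triangular with 1s on the diagonal, up to permutation), solve by back-substitution:
  V =
[[1, 1, 1, 0],
 [-1, 1, 0, 0],
 [1, 0, 0, 0],
 [0, 0, 1, 1]]
  V a = (0, -3, 3, -7)
Solving gives a = (3, 0, -3, -4).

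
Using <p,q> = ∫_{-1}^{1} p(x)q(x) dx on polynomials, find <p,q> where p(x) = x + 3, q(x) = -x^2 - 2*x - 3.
<p,q> = -64/3

Expand the product: p(x)·q(x) = -x^3 - 5*x^2 - 9*x - 9.
∫_{-1}^{1} of each monomial x^k gives [2/(k+1) if k even, 0 if k odd]. Integrating term-by-term (or equivalently evaluating the antiderivative F(x) = -x^4/4 - 5*x^3/3 - 9*x^2/2 - 9*x at the endpoints):
  F(1) − F(−1) = -185/12 − (71/12) = -64/3.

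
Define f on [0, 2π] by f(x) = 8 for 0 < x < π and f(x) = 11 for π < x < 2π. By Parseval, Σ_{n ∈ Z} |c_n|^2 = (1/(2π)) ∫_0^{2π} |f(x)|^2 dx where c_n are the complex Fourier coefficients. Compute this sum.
Σ |c_n|^2 = 185/2

Parseval equates the L^2 energy of f (normalised by 1/(2π)) with the ℓ^2 sum of its Fourier coefficients: (1/(2π)) ∫_0^{2π} |f|^2 = Σ |c_n|^2.
Compute the left side: (1/(2π)) [∫_0^π 8^2 dx + ∫_π^{2π} 11^2 dx] = (1/(2π)) · (64π + 121π) = (64 + 121)/2 = 185/2.
So Σ_{n ∈ Z} |c_n|^2 = 185/2.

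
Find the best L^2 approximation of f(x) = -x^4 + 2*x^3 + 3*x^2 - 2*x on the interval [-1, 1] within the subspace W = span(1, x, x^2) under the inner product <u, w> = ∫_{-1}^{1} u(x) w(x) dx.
g(x) = 15*x^2/7 - 4*x/5 + 3/35

The best approximation g ∈ W is the orthogonal projection of f onto W. Writing g = a_0 + a_1 x + a_2 x^2, the coefficients solve the normal equations G · a = b where
  G_{ij} = <φ_i, φ_j> and b_i = <f, φ_i>, with φ_0 = 1, φ_1 = x, φ_2 = x^2.
G =
  [2, 0, 2/3]
  [0, 2/3, 0]
  [2/3, 0, 2/5],
b = (8/5, -8/15, 32/35).
Solving gives a_0 = 3/35, a_1 = -4/5, a_2 = 15/7, so
  g(x) = 15*x^2/7 - 4*x/5 + 3/35.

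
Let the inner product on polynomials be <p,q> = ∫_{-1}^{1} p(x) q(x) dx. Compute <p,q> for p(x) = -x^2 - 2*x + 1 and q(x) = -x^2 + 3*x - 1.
<p,q> = -28/5

Expand the product: p(x)·q(x) = x^4 - x^3 - 6*x^2 + 5*x - 1.
∫_{-1}^{1} of each monomial x^k gives [2/(k+1) if k even, 0 if k odd]. Integrating term-by-term (or equivalently evaluating the antiderivative F(x) = x^5/5 - x^4/4 - 2*x^3 + 5*x^2/2 - x at the endpoints):
  F(1) − F(−1) = -11/20 − (101/20) = -28/5.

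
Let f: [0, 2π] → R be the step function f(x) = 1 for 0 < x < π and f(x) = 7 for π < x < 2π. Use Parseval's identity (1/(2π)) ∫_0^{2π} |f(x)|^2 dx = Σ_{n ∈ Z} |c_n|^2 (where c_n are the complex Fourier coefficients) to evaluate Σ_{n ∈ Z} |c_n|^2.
Σ |c_n|^2 = 25

Parseval equates the L^2 energy of f (normalised by 1/(2π)) with the ℓ^2 sum of its Fourier coefficients: (1/(2π)) ∫_0^{2π} |f|^2 = Σ |c_n|^2.
Compute the left side: (1/(2π)) [∫_0^π 1^2 dx + ∫_π^{2π} 7^2 dx] = (1/(2π)) · (1π + 49π) = (1 + 49)/2 = 25.
So Σ_{n ∈ Z} |c_n|^2 = 25.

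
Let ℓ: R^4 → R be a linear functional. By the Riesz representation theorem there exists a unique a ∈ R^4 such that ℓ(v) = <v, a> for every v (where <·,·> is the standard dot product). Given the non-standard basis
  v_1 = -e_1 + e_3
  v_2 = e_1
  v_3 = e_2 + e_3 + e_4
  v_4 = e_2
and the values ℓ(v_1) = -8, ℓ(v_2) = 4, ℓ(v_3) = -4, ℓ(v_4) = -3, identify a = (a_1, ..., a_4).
a = (4, -3, -4, 3)

Write a = (a_1, ..., a_4) in the standard basis. For each basis vector v_i, ℓ(v_i) = <v_i, a> is a linear equation in the a_j's. Collect the n equations into a matrix system V a = ℓ, where row i of V is v_i (expressed in the standard basis). Since V is invertible (lower-triangular with 1s on the diagonal, up to permutation), solve by back-substitution:
  V =
[[-1, 0, 1, 0],
 [1, 0, 0, 0],
 [0, 1, 1, 1],
 [0, 1, 0, 0]]
  V a = (-8, 4, -4, -3)
Solving gives a = (4, -3, -4, 3).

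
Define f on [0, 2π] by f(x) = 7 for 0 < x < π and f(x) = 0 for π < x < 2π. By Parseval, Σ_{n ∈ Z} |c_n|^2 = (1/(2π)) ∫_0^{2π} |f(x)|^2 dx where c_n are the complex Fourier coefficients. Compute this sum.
Σ |c_n|^2 = 49/2

Parseval equates the L^2 energy of f (normalised by 1/(2π)) with the ℓ^2 sum of its Fourier coefficients: (1/(2π)) ∫_0^{2π} |f|^2 = Σ |c_n|^2.
Compute the left side: (1/(2π)) [∫_0^π 7^2 dx + ∫_π^{2π} 0^2 dx] = (1/(2π)) · (49π + 0π) = (49 + 0)/2 = 49/2.
So Σ_{n ∈ Z} |c_n|^2 = 49/2.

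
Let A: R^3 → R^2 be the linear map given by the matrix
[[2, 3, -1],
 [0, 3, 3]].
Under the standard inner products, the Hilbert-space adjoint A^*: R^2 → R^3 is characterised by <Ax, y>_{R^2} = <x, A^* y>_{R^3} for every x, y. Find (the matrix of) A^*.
A^* = A^T =
[[2, 0],
 [3, 3],
 [-1, 3]]

For real matrices with standard dot products, the defining identity <Ax, y> = <x, A^* y> gives (Ax)^T y = x^T (A^*) y, i.e. x^T A^T y = x^T (A^*) y. Since this holds for all x, y, we must have A^* = A^T. Therefore
A^* =
[[2, 0],
 [3, 3],
 [-1, 3]].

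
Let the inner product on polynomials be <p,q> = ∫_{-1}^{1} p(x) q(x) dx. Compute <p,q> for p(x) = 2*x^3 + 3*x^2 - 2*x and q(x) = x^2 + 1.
<p,q> = 16/5

Expand the product: p(x)·q(x) = 2*x^5 + 3*x^4 + 3*x^2 - 2*x.
∫_{-1}^{1} of each monomial x^k gives [2/(k+1) if k even, 0 if k odd]. Integrating term-by-term (or equivalently evaluating the antiderivative F(x) = x^6/3 + 3*x^5/5 + x^3 - x^2 at the endpoints):
  F(1) − F(−1) = 14/15 − (-34/15) = 16/5.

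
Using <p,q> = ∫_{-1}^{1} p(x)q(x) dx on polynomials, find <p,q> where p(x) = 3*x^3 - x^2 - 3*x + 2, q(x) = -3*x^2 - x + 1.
<p,q> = 4/3

Expand the product: p(x)·q(x) = -9*x^5 + 13*x^3 - 4*x^2 - 5*x + 2.
∫_{-1}^{1} of each monomial x^k gives [2/(k+1) if k even, 0 if k odd]. Integrating term-by-term (or equivalently evaluating the antiderivative F(x) = -3*x^6/2 + 13*x^4/4 - 4*x^3/3 - 5*x^2/2 + 2*x at the endpoints):
  F(1) − F(−1) = -1/12 − (-17/12) = 4/3.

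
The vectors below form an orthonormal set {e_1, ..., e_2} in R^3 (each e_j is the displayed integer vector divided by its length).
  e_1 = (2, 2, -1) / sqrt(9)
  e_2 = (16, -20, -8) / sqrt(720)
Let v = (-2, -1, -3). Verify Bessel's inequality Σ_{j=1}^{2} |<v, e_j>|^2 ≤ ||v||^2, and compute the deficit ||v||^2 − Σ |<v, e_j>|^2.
Σ |<v, e_j>|^2 = 6/5; ||v||^2 = 14; deficit = 64/5

Write each e_j = u_j / sqrt(<u_j, u_j>) where u_j is the displayed integer vector. Then <v, e_j> = <v, u_j> / sqrt(<u_j, u_j>), so |<v, e_j>|^2 = <v, u_j>^2 / <u_j, u_j>.
Coefficients: <v, e_1> = -3/sqrt(9), <v, e_2> = 12/sqrt(720).
Square and sum: Σ |<v, e_j>|^2 = 6/5.
Compute ||v||^2 = v·v = 14.
Deficit = 14 − 6/5 = 64/5 ≥ 0, confirming Bessel's inequality. (The deficit equals ||v − Σ <v,e_j> e_j||^2, the squared distance from v to span{e_j}.)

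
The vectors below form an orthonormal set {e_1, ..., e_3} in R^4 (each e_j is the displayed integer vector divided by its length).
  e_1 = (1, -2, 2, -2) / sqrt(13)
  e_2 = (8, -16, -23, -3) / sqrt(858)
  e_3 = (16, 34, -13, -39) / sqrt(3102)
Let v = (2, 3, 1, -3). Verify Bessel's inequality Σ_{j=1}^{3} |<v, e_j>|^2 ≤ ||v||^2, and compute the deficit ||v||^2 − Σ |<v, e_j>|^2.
Σ |<v, e_j>|^2 = 1032/47; ||v||^2 = 23; deficit = 49/47

Write each e_j = u_j / sqrt(<u_j, u_j>) where u_j is the displayed integer vector. Then <v, e_j> = <v, u_j> / sqrt(<u_j, u_j>), so |<v, e_j>|^2 = <v, u_j>^2 / <u_j, u_j>.
Coefficients: <v, e_1> = 4/sqrt(13), <v, e_2> = -46/sqrt(858), <v, e_3> = 238/sqrt(3102).
Square and sum: Σ |<v, e_j>|^2 = 1032/47.
Compute ||v||^2 = v·v = 23.
Deficit = 23 − 1032/47 = 49/47 ≥ 0, confirming Bessel's inequality. (The deficit equals ||v − Σ <v,e_j> e_j||^2, the squared distance from v to span{e_j}.)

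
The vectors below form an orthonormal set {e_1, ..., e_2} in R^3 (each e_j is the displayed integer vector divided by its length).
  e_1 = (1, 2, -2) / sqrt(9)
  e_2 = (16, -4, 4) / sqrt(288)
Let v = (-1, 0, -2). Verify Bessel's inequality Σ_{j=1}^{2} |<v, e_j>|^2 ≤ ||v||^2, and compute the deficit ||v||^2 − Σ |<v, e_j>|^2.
Σ |<v, e_j>|^2 = 3; ||v||^2 = 5; deficit = 2

Write each e_j = u_j / sqrt(<u_j, u_j>) where u_j is the displayed integer vector. Then <v, e_j> = <v, u_j> / sqrt(<u_j, u_j>), so |<v, e_j>|^2 = <v, u_j>^2 / <u_j, u_j>.
Coefficients: <v, e_1> = 3/sqrt(9), <v, e_2> = -24/sqrt(288).
Square and sum: Σ |<v, e_j>|^2 = 3.
Compute ||v||^2 = v·v = 5.
Deficit = 5 − 3 = 2 ≥ 0, confirming Bessel's inequality. (The deficit equals ||v − Σ <v,e_j> e_j||^2, the squared distance from v to span{e_j}.)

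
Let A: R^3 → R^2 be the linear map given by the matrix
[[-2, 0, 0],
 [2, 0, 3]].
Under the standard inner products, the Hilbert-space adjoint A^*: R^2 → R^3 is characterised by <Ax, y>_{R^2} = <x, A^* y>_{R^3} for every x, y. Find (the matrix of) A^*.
A^* = A^T =
[[-2, 2],
 [0, 0],
 [0, 3]]

For real matrices with standard dot products, the defining identity <Ax, y> = <x, A^* y> gives (Ax)^T y = x^T (A^*) y, i.e. x^T A^T y = x^T (A^*) y. Since this holds for all x, y, we must have A^* = A^T. Therefore
A^* =
[[-2, 2],
 [0, 0],
 [0, 3]].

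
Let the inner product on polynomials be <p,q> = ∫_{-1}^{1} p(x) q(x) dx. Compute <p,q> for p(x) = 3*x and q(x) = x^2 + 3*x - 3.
<p,q> = 6

Expand the product: p(x)·q(x) = 3*x^3 + 9*x^2 - 9*x.
∫_{-1}^{1} of each monomial x^k gives [2/(k+1) if k even, 0 if k odd]. Integrating term-by-term (or equivalently evaluating the antiderivative F(x) = 3*x^4/4 + 3*x^3 - 9*x^2/2 at the endpoints):
  F(1) − F(−1) = -3/4 − (-27/4) = 6.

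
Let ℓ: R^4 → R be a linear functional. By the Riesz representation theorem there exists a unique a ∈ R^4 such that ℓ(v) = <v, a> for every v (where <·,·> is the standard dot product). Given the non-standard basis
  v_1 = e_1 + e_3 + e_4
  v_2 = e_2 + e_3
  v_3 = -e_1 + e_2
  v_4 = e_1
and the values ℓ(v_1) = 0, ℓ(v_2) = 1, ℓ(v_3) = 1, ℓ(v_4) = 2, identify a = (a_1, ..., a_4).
a = (2, 3, -2, 0)

Write a = (a_1, ..., a_4) in the standard basis. For each basis vector v_i, ℓ(v_i) = <v_i, a> is a linear equation in the a_j's. Collect the n equations into a matrix system V a = ℓ, where row i of V is v_i (expressed in the standard basis). Since V is invertible (lower-triangular with 1s on the diagonal, up to permutation), solve by back-substitution:
  V =
[[1, 0, 1, 1],
 [0, 1, 1, 0],
 [-1, 1, 0, 0],
 [1, 0, 0, 0]]
  V a = (0, 1, 1, 2)
Solving gives a = (2, 3, -2, 0).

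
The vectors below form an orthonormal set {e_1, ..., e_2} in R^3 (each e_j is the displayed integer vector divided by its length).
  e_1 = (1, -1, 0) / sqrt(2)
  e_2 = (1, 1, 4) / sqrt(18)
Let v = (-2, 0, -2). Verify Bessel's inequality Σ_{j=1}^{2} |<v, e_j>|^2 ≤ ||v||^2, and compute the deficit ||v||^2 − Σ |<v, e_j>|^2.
Σ |<v, e_j>|^2 = 68/9; ||v||^2 = 8; deficit = 4/9

Write each e_j = u_j / sqrt(<u_j, u_j>) where u_j is the displayed integer vector. Then <v, e_j> = <v, u_j> / sqrt(<u_j, u_j>), so |<v, e_j>|^2 = <v, u_j>^2 / <u_j, u_j>.
Coefficients: <v, e_1> = -2/sqrt(2), <v, e_2> = -10/sqrt(18).
Square and sum: Σ |<v, e_j>|^2 = 68/9.
Compute ||v||^2 = v·v = 8.
Deficit = 8 − 68/9 = 4/9 ≥ 0, confirming Bessel's inequality. (The deficit equals ||v − Σ <v,e_j> e_j||^2, the squared distance from v to span{e_j}.)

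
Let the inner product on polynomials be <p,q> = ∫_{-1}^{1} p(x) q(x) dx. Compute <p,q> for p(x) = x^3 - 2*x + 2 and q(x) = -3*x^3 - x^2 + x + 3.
<p,q> = 1184/105

Expand the product: p(x)·q(x) = -3*x^6 - x^5 + 7*x^4 - x^3 - 4*x^2 - 4*x + 6.
∫_{-1}^{1} of each monomial x^k gives [2/(k+1) if k even, 0 if k odd]. Integrating term-by-term (or equivalently evaluating the antiderivative F(x) = -3*x^7/7 - x^6/6 + 7*x^5/5 - x^4/4 - 4*x^3/3 - 2*x^2 + 6*x at the endpoints):
  F(1) − F(−1) = 451/140 − (-3383/420) = 1184/105.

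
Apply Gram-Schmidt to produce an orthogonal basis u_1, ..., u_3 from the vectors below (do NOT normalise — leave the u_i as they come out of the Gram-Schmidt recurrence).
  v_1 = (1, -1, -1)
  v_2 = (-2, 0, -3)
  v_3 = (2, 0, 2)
Orthogonal basis:
  u_1 = (1, -1, -1)
  u_2 = (-7/3, 1/3, -8/3)
  u_3 = (3/19, 5/19, -2/19)

Apply the Gram-Schmidt recurrence
  u_1 = v_1
  u_i = v_i − Σ_{j<i} ((v_i · u_j) / (u_j · u_j)) · u_j.

Step by step this gives:
  u_1 = (1, -1, -1)
  u_2 = (-7/3, 1/3, -8/3)
  u_3 = (3/19, 5/19, -2/19)

Orthogonality check:
  u_2 · u_1 = 0 (should be 0)
  u_3 · u_1 = 0 (should be 0)
  u_3 · u_2 = 0 (should be 0)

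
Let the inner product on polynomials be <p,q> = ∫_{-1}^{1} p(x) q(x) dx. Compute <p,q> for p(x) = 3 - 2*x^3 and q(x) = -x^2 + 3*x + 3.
<p,q> = 68/5

Expand the product: p(x)·q(x) = 2*x^5 - 6*x^4 - 6*x^3 - 3*x^2 + 9*x + 9.
∫_{-1}^{1} of each monomial x^k gives [2/(k+1) if k even, 0 if k odd]. Integrating term-by-term (or equivalently evaluating the antiderivative F(x) = x^6/3 - 6*x^5/5 - 3*x^4/2 - x^3 + 9*x^2/2 + 9*x at the endpoints):
  F(1) − F(−1) = 152/15 − (-52/15) = 68/5.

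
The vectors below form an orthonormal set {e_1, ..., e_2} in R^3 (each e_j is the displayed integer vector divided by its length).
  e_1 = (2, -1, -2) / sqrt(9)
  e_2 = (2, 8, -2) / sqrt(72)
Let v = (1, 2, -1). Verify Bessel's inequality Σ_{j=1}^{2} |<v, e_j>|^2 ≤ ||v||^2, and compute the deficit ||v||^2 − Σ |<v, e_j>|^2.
Σ |<v, e_j>|^2 = 6; ||v||^2 = 6; deficit = 0

Write each e_j = u_j / sqrt(<u_j, u_j>) where u_j is the displayed integer vector. Then <v, e_j> = <v, u_j> / sqrt(<u_j, u_j>), so |<v, e_j>|^2 = <v, u_j>^2 / <u_j, u_j>.
Coefficients: <v, e_1> = 2/sqrt(9), <v, e_2> = 20/sqrt(72).
Square and sum: Σ |<v, e_j>|^2 = 6.
Compute ||v||^2 = v·v = 6.
Deficit = 6 − 6 = 0 ≥ 0, confirming Bessel's inequality. (The deficit equals ||v − Σ <v,e_j> e_j||^2, the squared distance from v to span{e_j}.)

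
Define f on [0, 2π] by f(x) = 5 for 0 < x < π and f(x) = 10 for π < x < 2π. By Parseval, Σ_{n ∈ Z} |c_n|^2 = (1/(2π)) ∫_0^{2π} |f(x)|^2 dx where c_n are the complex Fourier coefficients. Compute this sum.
Σ |c_n|^2 = 125/2

Parseval equates the L^2 energy of f (normalised by 1/(2π)) with the ℓ^2 sum of its Fourier coefficients: (1/(2π)) ∫_0^{2π} |f|^2 = Σ |c_n|^2.
Compute the left side: (1/(2π)) [∫_0^π 5^2 dx + ∫_π^{2π} 10^2 dx] = (1/(2π)) · (25π + 100π) = (25 + 100)/2 = 125/2.
So Σ_{n ∈ Z} |c_n|^2 = 125/2.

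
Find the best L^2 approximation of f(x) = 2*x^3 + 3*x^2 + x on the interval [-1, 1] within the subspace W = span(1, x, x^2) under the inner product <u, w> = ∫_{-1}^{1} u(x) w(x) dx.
g(x) = 3*x^2 + 11*x/5

The best approximation g ∈ W is the orthogonal projection of f onto W. Writing g = a_0 + a_1 x + a_2 x^2, the coefficients solve the normal equations G · a = b where
  G_{ij} = <φ_i, φ_j> and b_i = <f, φ_i>, with φ_0 = 1, φ_1 = x, φ_2 = x^2.
G =
  [2, 0, 2/3]
  [0, 2/3, 0]
  [2/3, 0, 2/5],
b = (2, 22/15, 6/5).
Solving gives a_0 = 0, a_1 = 11/5, a_2 = 3, so
  g(x) = 3*x^2 + 11*x/5.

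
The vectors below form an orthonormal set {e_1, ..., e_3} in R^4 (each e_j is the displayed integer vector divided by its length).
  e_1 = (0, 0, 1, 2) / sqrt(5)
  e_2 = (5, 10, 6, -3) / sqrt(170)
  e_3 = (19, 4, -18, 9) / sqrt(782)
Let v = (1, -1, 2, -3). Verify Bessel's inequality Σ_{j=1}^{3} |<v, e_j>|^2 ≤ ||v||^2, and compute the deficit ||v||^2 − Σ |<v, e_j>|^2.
Σ |<v, e_j>|^2 = 176/23; ||v||^2 = 15; deficit = 169/23

Write each e_j = u_j / sqrt(<u_j, u_j>) where u_j is the displayed integer vector. Then <v, e_j> = <v, u_j> / sqrt(<u_j, u_j>), so |<v, e_j>|^2 = <v, u_j>^2 / <u_j, u_j>.
Coefficients: <v, e_1> = -4/sqrt(5), <v, e_2> = 16/sqrt(170), <v, e_3> = -48/sqrt(782).
Square and sum: Σ |<v, e_j>|^2 = 176/23.
Compute ||v||^2 = v·v = 15.
Deficit = 15 − 176/23 = 169/23 ≥ 0, confirming Bessel's inequality. (The deficit equals ||v − Σ <v,e_j> e_j||^2, the squared distance from v to span{e_j}.)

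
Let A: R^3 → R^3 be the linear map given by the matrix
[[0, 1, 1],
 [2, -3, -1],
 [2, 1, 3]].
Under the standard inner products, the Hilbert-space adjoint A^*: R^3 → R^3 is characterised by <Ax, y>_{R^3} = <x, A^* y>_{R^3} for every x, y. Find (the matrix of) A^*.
A^* = A^T =
[[0, 2, 2],
 [1, -3, 1],
 [1, -1, 3]]

For real matrices with standard dot products, the defining identity <Ax, y> = <x, A^* y> gives (Ax)^T y = x^T (A^*) y, i.e. x^T A^T y = x^T (A^*) y. Since this holds for all x, y, we must have A^* = A^T. Therefore
A^* =
[[0, 2, 2],
 [1, -3, 1],
 [1, -1, 3]].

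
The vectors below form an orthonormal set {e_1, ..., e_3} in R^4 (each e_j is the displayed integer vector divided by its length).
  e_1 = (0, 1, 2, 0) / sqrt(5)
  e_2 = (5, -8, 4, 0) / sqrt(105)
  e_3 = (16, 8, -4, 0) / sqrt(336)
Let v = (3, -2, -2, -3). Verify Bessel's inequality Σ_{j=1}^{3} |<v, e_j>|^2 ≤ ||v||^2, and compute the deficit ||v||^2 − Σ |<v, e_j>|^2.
Σ |<v, e_j>|^2 = 17; ||v||^2 = 26; deficit = 9

Write each e_j = u_j / sqrt(<u_j, u_j>) where u_j is the displayed integer vector. Then <v, e_j> = <v, u_j> / sqrt(<u_j, u_j>), so |<v, e_j>|^2 = <v, u_j>^2 / <u_j, u_j>.
Coefficients: <v, e_1> = -6/sqrt(5), <v, e_2> = 23/sqrt(105), <v, e_3> = 40/sqrt(336).
Square and sum: Σ |<v, e_j>|^2 = 17.
Compute ||v||^2 = v·v = 26.
Deficit = 26 − 17 = 9 ≥ 0, confirming Bessel's inequality. (The deficit equals ||v − Σ <v,e_j> e_j||^2, the squared distance from v to span{e_j}.)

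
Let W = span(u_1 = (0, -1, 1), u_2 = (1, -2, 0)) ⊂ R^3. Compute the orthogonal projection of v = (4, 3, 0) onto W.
proj_W(v) = (1/3, 7/6, -11/6)

Set up U = [u_1 | ... | u_2] ∈ R^(3×2). The projector onto W = col(U) is P = U (U^T U)^(-1) U^T.
Compute U^T U =
  [2, 2]
  [2, 5],
and U^T v = (-3, -2).
Solve U^T U · c = U^T v for the coefficients: c = (-11/6, 1/3). The projection is proj_W(v) = U c.
Check: (v - proj_W(v)) · u_1 = 0  (should be 0).
Check: (v - proj_W(v)) · u_2 = 0  (should be 0).
Result: proj_W(v) = (1/3, 7/6, -11/6).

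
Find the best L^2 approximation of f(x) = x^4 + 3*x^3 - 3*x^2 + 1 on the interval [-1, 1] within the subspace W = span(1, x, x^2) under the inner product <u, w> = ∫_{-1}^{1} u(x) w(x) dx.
g(x) = -15*x^2/7 + 9*x/5 + 32/35

The best approximation g ∈ W is the orthogonal projection of f onto W. Writing g = a_0 + a_1 x + a_2 x^2, the coefficients solve the normal equations G · a = b where
  G_{ij} = <φ_i, φ_j> and b_i = <f, φ_i>, with φ_0 = 1, φ_1 = x, φ_2 = x^2.
G =
  [2, 0, 2/3]
  [0, 2/3, 0]
  [2/3, 0, 2/5],
b = (2/5, 6/5, -26/105).
Solving gives a_0 = 32/35, a_1 = 9/5, a_2 = -15/7, so
  g(x) = -15*x^2/7 + 9*x/5 + 32/35.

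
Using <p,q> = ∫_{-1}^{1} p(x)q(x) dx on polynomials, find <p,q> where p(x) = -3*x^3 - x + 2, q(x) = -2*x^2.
<p,q> = -8/3

Expand the product: p(x)·q(x) = 6*x^5 + 2*x^3 - 4*x^2.
∫_{-1}^{1} of each monomial x^k gives [2/(k+1) if k even, 0 if k odd]. Integrating term-by-term (or equivalently evaluating the antiderivative F(x) = x^6 + x^4/2 - 4*x^3/3 at the endpoints):
  F(1) − F(−1) = 1/6 − (17/6) = -8/3.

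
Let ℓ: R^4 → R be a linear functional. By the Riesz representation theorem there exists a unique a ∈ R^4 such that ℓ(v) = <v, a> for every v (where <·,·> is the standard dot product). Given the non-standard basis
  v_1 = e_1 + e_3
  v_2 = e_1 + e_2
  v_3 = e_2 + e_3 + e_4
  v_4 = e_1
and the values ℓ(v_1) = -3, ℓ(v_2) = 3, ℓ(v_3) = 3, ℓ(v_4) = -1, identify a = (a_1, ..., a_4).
a = (-1, 4, -2, 1)

Write a = (a_1, ..., a_4) in the standard basis. For each basis vector v_i, ℓ(v_i) = <v_i, a> is a linear equation in the a_j's. Collect the n equations into a matrix system V a = ℓ, where row i of V is v_i (expressed in the standard basis). Since V is invertible (lower-triangular with 1s on the diagonal, up to permutation), solve by back-substitution:
  V =
[[1, 0, 1, 0],
 [1, 1, 0, 0],
 [0, 1, 1, 1],
 [1, 0, 0, 0]]
  V a = (-3, 3, 3, -1)
Solving gives a = (-1, 4, -2, 1).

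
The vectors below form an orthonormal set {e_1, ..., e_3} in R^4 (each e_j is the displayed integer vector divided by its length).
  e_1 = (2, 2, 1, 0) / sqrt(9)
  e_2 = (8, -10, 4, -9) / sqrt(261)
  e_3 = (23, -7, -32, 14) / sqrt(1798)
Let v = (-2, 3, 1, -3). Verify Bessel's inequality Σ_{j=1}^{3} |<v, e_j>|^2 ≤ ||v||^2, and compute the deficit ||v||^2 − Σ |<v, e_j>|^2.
Σ |<v, e_j>|^2 = 801/62; ||v||^2 = 23; deficit = 625/62

Write each e_j = u_j / sqrt(<u_j, u_j>) where u_j is the displayed integer vector. Then <v, e_j> = <v, u_j> / sqrt(<u_j, u_j>), so |<v, e_j>|^2 = <v, u_j>^2 / <u_j, u_j>.
Coefficients: <v, e_1> = 3/sqrt(9), <v, e_2> = -15/sqrt(261), <v, e_3> = -141/sqrt(1798).
Square and sum: Σ |<v, e_j>|^2 = 801/62.
Compute ||v||^2 = v·v = 23.
Deficit = 23 − 801/62 = 625/62 ≥ 0, confirming Bessel's inequality. (The deficit equals ||v − Σ <v,e_j> e_j||^2, the squared distance from v to span{e_j}.)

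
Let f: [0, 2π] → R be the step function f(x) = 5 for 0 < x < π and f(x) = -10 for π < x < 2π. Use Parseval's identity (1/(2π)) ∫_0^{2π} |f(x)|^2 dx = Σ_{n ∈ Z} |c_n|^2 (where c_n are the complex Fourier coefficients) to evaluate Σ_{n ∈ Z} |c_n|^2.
Σ |c_n|^2 = 125/2

Parseval equates the L^2 energy of f (normalised by 1/(2π)) with the ℓ^2 sum of its Fourier coefficients: (1/(2π)) ∫_0^{2π} |f|^2 = Σ |c_n|^2.
Compute the left side: (1/(2π)) [∫_0^π 5^2 dx + ∫_π^{2π} (-10)^2 dx] = (1/(2π)) · (25π + 100π) = (25 + 100)/2 = 125/2.
So Σ_{n ∈ Z} |c_n|^2 = 125/2.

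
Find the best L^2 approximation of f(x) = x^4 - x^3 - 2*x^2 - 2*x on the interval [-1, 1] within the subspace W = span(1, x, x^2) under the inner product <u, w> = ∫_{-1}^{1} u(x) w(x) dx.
g(x) = -8*x^2/7 - 13*x/5 - 3/35

The best approximation g ∈ W is the orthogonal projection of f onto W. Writing g = a_0 + a_1 x + a_2 x^2, the coefficients solve the normal equations G · a = b where
  G_{ij} = <φ_i, φ_j> and b_i = <f, φ_i>, with φ_0 = 1, φ_1 = x, φ_2 = x^2.
G =
  [2, 0, 2/3]
  [0, 2/3, 0]
  [2/3, 0, 2/5],
b = (-14/15, -26/15, -18/35).
Solving gives a_0 = -3/35, a_1 = -13/5, a_2 = -8/7, so
  g(x) = -8*x^2/7 - 13*x/5 - 3/35.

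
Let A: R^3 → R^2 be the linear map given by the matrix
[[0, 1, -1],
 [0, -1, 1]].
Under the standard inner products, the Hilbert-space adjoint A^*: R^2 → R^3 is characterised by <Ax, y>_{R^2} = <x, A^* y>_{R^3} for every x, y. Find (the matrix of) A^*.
A^* = A^T =
[[0, 0],
 [1, -1],
 [-1, 1]]

For real matrices with standard dot products, the defining identity <Ax, y> = <x, A^* y> gives (Ax)^T y = x^T (A^*) y, i.e. x^T A^T y = x^T (A^*) y. Since this holds for all x, y, we must have A^* = A^T. Therefore
A^* =
[[0, 0],
 [1, -1],
 [-1, 1]].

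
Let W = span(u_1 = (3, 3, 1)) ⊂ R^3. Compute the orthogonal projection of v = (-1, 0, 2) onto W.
proj_W(v) = (-3/19, -3/19, -1/19)

Set up U = [u_1 | ... | u_1] ∈ R^(3×1). The projector onto W = col(U) is P = U (U^T U)^(-1) U^T.
Compute U^T U =
  [19],
and U^T v = (-1).
Solve U^T U · c = U^T v for the coefficients: c = (-1/19). The projection is proj_W(v) = U c.
Check: (v - proj_W(v)) · u_1 = 0  (should be 0).
Result: proj_W(v) = (-3/19, -3/19, -1/19).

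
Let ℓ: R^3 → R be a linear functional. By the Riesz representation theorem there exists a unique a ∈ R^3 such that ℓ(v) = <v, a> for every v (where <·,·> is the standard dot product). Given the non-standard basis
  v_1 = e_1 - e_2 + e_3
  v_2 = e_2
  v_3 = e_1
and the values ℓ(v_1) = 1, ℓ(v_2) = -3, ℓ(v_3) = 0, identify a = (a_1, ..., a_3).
a = (0, -3, -2)

Write a = (a_1, ..., a_3) in the standard basis. For each basis vector v_i, ℓ(v_i) = <v_i, a> is a linear equation in the a_j's. Collect the n equations into a matrix system V a = ℓ, where row i of V is v_i (expressed in the standard basis). Since V is invertible (lower-triangular with 1s on the diagonal, up to permutation), solve by back-substitution:
  V =
[[1, -1, 1],
 [0, 1, 0],
 [1, 0, 0]]
  V a = (1, -3, 0)
Solving gives a = (0, -3, -2).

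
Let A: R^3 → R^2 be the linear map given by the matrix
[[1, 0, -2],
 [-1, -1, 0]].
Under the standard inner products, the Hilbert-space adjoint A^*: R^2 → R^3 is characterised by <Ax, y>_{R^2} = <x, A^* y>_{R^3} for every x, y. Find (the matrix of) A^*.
A^* = A^T =
[[1, -1],
 [0, -1],
 [-2, 0]]

For real matrices with standard dot products, the defining identity <Ax, y> = <x, A^* y> gives (Ax)^T y = x^T (A^*) y, i.e. x^T A^T y = x^T (A^*) y. Since this holds for all x, y, we must have A^* = A^T. Therefore
A^* =
[[1, -1],
 [0, -1],
 [-2, 0]].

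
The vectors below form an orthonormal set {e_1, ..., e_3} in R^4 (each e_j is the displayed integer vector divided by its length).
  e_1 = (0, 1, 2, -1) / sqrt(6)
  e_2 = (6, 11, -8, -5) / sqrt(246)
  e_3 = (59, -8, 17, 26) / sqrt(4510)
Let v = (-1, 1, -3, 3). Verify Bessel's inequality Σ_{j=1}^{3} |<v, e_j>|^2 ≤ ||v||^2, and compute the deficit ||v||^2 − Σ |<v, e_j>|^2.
Σ |<v, e_j>|^2 = 130/11; ||v||^2 = 20; deficit = 90/11

Write each e_j = u_j / sqrt(<u_j, u_j>) where u_j is the displayed integer vector. Then <v, e_j> = <v, u_j> / sqrt(<u_j, u_j>), so |<v, e_j>|^2 = <v, u_j>^2 / <u_j, u_j>.
Coefficients: <v, e_1> = -8/sqrt(6), <v, e_2> = 14/sqrt(246), <v, e_3> = -40/sqrt(4510).
Square and sum: Σ |<v, e_j>|^2 = 130/11.
Compute ||v||^2 = v·v = 20.
Deficit = 20 − 130/11 = 90/11 ≥ 0, confirming Bessel's inequality. (The deficit equals ||v − Σ <v,e_j> e_j||^2, the squared distance from v to span{e_j}.)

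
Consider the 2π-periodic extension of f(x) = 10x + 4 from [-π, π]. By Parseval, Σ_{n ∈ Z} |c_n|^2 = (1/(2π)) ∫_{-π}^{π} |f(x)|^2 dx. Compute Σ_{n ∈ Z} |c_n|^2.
Σ |c_n|^2 = 100π^2/3 + 16

Expand and integrate term by term over [-π, π]:
  ∫ (10x)^2 dx = 100·(2π^3/3); ∫ 2·10·(4)·x dx = 0 (odd integrand); ∫ 4^2 dx = 16·2π.
So (1/(2π)) ∫_{-π}^{π} (10x + 4)^2 dx = 100π^2/3 + 16 = 100π^2/3 + 16.
Parseval ⇒ Σ |c_n|^2 = 100π^2/3 + 16.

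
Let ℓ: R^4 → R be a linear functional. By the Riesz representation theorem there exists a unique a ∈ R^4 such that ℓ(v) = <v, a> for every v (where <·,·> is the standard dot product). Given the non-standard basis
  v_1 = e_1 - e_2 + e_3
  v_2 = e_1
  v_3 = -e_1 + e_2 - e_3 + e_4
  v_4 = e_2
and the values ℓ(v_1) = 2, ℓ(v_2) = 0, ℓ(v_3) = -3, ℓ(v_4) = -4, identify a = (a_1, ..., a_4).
a = (0, -4, -2, -1)

Write a = (a_1, ..., a_4) in the standard basis. For each basis vector v_i, ℓ(v_i) = <v_i, a> is a linear equation in the a_j's. Collect the n equations into a matrix system V a = ℓ, where row i of V is v_i (expressed in the standard basis). Since V is invertible (lower-triangular with 1s on the diagonal, up to permutation), solve by back-substitution:
  V =
[[1, -1, 1, 0],
 [1, 0, 0, 0],
 [-1, 1, -1, 1],
 [0, 1, 0, 0]]
  V a = (2, 0, -3, -4)
Solving gives a = (0, -4, -2, -1).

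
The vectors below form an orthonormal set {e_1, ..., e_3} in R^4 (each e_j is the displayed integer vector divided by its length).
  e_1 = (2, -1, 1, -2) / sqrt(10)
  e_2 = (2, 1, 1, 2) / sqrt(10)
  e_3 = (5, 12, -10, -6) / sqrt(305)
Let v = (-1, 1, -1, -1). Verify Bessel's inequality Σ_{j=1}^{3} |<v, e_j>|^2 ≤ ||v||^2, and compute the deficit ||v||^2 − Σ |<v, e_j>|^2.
Σ |<v, e_j>|^2 = 1139/305; ||v||^2 = 4; deficit = 81/305

Write each e_j = u_j / sqrt(<u_j, u_j>) where u_j is the displayed integer vector. Then <v, e_j> = <v, u_j> / sqrt(<u_j, u_j>), so |<v, e_j>|^2 = <v, u_j>^2 / <u_j, u_j>.
Coefficients: <v, e_1> = -2/sqrt(10), <v, e_2> = -4/sqrt(10), <v, e_3> = 23/sqrt(305).
Square and sum: Σ |<v, e_j>|^2 = 1139/305.
Compute ||v||^2 = v·v = 4.
Deficit = 4 − 1139/305 = 81/305 ≥ 0, confirming Bessel's inequality. (The deficit equals ||v − Σ <v,e_j> e_j||^2, the squared distance from v to span{e_j}.)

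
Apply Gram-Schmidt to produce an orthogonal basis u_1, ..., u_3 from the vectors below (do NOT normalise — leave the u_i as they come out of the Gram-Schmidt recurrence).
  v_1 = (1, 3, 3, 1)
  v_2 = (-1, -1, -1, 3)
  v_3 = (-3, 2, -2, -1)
Orthogonal basis:
  u_1 = (1, 3, 3, 1)
  u_2 = (-4/5, -2/5, -2/5, 16/5)
  u_3 = (-20/7, 18/7, -10/7, -4/7)

Apply the Gram-Schmidt recurrence
  u_1 = v_1
  u_i = v_i − Σ_{j<i} ((v_i · u_j) / (u_j · u_j)) · u_j.

Step by step this gives:
  u_1 = (1, 3, 3, 1)
  u_2 = (-4/5, -2/5, -2/5, 16/5)
  u_3 = (-20/7, 18/7, -10/7, -4/7)

Orthogonality check:
  u_2 · u_1 = 0 (should be 0)
  u_3 · u_1 = 0 (should be 0)
  u_3 · u_2 = 0 (should be 0)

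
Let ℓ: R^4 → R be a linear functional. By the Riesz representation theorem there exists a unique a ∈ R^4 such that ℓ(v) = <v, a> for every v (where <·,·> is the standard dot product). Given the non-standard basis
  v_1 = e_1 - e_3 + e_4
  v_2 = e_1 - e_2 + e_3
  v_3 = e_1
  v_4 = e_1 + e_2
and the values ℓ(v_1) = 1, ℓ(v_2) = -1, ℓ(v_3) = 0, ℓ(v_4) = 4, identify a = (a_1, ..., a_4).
a = (0, 4, 3, 4)

Write a = (a_1, ..., a_4) in the standard basis. For each basis vector v_i, ℓ(v_i) = <v_i, a> is a linear equation in the a_j's. Collect the n equations into a matrix system V a = ℓ, where row i of V is v_i (expressed in the standard basis). Since V is invertible (lower-triangular with 1s on the diagonal, up to permutation), solve by back-substitution:
  V =
[[1, 0, -1, 1],
 [1, -1, 1, 0],
 [1, 0, 0, 0],
 [1, 1, 0, 0]]
  V a = (1, -1, 0, 4)
Solving gives a = (0, 4, 3, 4).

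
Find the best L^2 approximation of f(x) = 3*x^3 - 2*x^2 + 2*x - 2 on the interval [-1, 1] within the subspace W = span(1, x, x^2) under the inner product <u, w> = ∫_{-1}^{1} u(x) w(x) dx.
g(x) = -2*x^2 + 19*x/5 - 2

The best approximation g ∈ W is the orthogonal projection of f onto W. Writing g = a_0 + a_1 x + a_2 x^2, the coefficients solve the normal equations G · a = b where
  G_{ij} = <φ_i, φ_j> and b_i = <f, φ_i>, with φ_0 = 1, φ_1 = x, φ_2 = x^2.
G =
  [2, 0, 2/3]
  [0, 2/3, 0]
  [2/3, 0, 2/5],
b = (-16/3, 38/15, -32/15).
Solving gives a_0 = -2, a_1 = 19/5, a_2 = -2, so
  g(x) = -2*x^2 + 19*x/5 - 2.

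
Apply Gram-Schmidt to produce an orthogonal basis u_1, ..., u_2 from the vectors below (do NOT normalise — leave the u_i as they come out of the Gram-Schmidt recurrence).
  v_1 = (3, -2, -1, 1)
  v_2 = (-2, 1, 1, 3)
Orthogonal basis:
  u_1 = (3, -2, -1, 1)
  u_2 = (-4/5, 1/5, 3/5, 17/5)

Apply the Gram-Schmidt recurrence
  u_1 = v_1
  u_i = v_i − Σ_{j<i} ((v_i · u_j) / (u_j · u_j)) · u_j.

Step by step this gives:
  u_1 = (3, -2, -1, 1)
  u_2 = (-4/5, 1/5, 3/5, 17/5)

Orthogonality check:
  u_2 · u_1 = 0 (should be 0)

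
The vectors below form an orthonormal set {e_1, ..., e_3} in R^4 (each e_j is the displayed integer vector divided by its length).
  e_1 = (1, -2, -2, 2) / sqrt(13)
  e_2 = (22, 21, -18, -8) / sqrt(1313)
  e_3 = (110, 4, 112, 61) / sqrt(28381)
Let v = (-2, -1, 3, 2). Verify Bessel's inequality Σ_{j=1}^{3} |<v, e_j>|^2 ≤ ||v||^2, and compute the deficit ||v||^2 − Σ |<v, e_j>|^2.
Σ |<v, e_j>|^2 = 4529/281; ||v||^2 = 18; deficit = 529/281

Write each e_j = u_j / sqrt(<u_j, u_j>) where u_j is the displayed integer vector. Then <v, e_j> = <v, u_j> / sqrt(<u_j, u_j>), so |<v, e_j>|^2 = <v, u_j>^2 / <u_j, u_j>.
Coefficients: <v, e_1> = -2/sqrt(13), <v, e_2> = -135/sqrt(1313), <v, e_3> = 234/sqrt(28381).
Square and sum: Σ |<v, e_j>|^2 = 4529/281.
Compute ||v||^2 = v·v = 18.
Deficit = 18 − 4529/281 = 529/281 ≥ 0, confirming Bessel's inequality. (The deficit equals ||v − Σ <v,e_j> e_j||^2, the squared distance from v to span{e_j}.)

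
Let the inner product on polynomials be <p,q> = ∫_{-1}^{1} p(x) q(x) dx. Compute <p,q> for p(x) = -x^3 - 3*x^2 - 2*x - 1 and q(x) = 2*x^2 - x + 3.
<p,q> = -14

Expand the product: p(x)·q(x) = -2*x^5 - 5*x^4 - 4*x^3 - 9*x^2 - 5*x - 3.
∫_{-1}^{1} of each monomial x^k gives [2/(k+1) if k even, 0 if k odd]. Integrating term-by-term (or equivalently evaluating the antiderivative F(x) = -x^6/3 - x^5 - x^4 - 3*x^3 - 5*x^2/2 - 3*x at the endpoints):
  F(1) − F(−1) = -65/6 − (19/6) = -14.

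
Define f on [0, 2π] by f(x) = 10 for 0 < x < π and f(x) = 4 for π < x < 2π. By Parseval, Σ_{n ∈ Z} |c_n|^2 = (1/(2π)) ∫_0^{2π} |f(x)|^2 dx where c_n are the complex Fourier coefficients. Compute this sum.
Σ |c_n|^2 = 58

Parseval equates the L^2 energy of f (normalised by 1/(2π)) with the ℓ^2 sum of its Fourier coefficients: (1/(2π)) ∫_0^{2π} |f|^2 = Σ |c_n|^2.
Compute the left side: (1/(2π)) [∫_0^π 10^2 dx + ∫_π^{2π} 4^2 dx] = (1/(2π)) · (100π + 16π) = (100 + 16)/2 = 58.
So Σ_{n ∈ Z} |c_n|^2 = 58.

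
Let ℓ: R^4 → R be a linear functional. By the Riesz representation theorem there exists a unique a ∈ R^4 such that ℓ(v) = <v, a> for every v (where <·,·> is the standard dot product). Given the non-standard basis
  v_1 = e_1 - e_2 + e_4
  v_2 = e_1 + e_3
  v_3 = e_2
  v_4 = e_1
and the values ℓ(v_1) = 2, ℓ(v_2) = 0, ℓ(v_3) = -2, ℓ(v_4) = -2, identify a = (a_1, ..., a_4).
a = (-2, -2, 2, 2)

Write a = (a_1, ..., a_4) in the standard basis. For each basis vector v_i, ℓ(v_i) = <v_i, a> is a linear equation in the a_j's. Collect the n equations into a matrix system V a = ℓ, where row i of V is v_i (expressed in the standard basis). Since V is invertible (lower-triangular with 1s on the diagonal, up to permutation), solve by back-substitution:
  V =
[[1, -1, 0, 1],
 [1, 0, 1, 0],
 [0, 1, 0, 0],
 [1, 0, 0, 0]]
  V a = (2, 0, -2, -2)
Solving gives a = (-2, -2, 2, 2).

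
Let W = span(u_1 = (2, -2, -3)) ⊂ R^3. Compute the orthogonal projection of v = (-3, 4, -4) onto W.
proj_W(v) = (-4/17, 4/17, 6/17)

Set up U = [u_1 | ... | u_1] ∈ R^(3×1). The projector onto W = col(U) is P = U (U^T U)^(-1) U^T.
Compute U^T U =
  [17],
and U^T v = (-2).
Solve U^T U · c = U^T v for the coefficients: c = (-2/17). The projection is proj_W(v) = U c.
Check: (v - proj_W(v)) · u_1 = 0  (should be 0).
Result: proj_W(v) = (-4/17, 4/17, 6/17).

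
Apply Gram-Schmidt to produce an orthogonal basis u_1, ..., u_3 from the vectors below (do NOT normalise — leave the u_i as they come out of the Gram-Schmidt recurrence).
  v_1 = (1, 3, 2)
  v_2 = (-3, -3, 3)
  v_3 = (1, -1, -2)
Orthogonal basis:
  u_1 = (1, 3, 2)
  u_2 = (-18/7, -12/7, 27/7)
  u_3 = (10/19, -6/19, 4/19)

Apply the Gram-Schmidt recurrence
  u_1 = v_1
  u_i = v_i − Σ_{j<i} ((v_i · u_j) / (u_j · u_j)) · u_j.

Step by step this gives:
  u_1 = (1, 3, 2)
  u_2 = (-18/7, -12/7, 27/7)
  u_3 = (10/19, -6/19, 4/19)

Orthogonality check:
  u_2 · u_1 = 0 (should be 0)
  u_3 · u_1 = 0 (should be 0)
  u_3 · u_2 = 0 (should be 0)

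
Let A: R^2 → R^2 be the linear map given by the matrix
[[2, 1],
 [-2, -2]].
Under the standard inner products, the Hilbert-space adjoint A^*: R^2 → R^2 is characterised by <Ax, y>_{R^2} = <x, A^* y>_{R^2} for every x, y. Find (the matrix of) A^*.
A^* = A^T =
[[2, -2],
 [1, -2]]

For real matrices with standard dot products, the defining identity <Ax, y> = <x, A^* y> gives (Ax)^T y = x^T (A^*) y, i.e. x^T A^T y = x^T (A^*) y. Since this holds for all x, y, we must have A^* = A^T. Therefore
A^* =
[[2, -2],
 [1, -2]].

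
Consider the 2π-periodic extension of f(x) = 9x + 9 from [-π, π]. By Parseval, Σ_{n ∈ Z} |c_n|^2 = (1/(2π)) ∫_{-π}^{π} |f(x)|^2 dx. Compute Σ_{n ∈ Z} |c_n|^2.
Σ |c_n|^2 = 27π^2 + 81

Expand and integrate term by term over [-π, π]:
  ∫ (9x)^2 dx = 81·(2π^3/3); ∫ 2·9·(9)·x dx = 0 (odd integrand); ∫ 9^2 dx = 81·2π.
So (1/(2π)) ∫_{-π}^{π} (9x + 9)^2 dx = 81π^2/3 + 81 = 27π^2 + 81.
Parseval ⇒ Σ |c_n|^2 = 27π^2 + 81.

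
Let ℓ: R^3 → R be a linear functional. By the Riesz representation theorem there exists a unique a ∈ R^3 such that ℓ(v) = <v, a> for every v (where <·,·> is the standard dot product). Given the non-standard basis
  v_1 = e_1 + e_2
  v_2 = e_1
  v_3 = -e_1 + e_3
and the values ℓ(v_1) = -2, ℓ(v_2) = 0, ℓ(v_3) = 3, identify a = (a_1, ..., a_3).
a = (0, -2, 3)

Write a = (a_1, ..., a_3) in the standard basis. For each basis vector v_i, ℓ(v_i) = <v_i, a> is a linear equation in the a_j's. Collect the n equations into a matrix system V a = ℓ, where row i of V is v_i (expressed in the standard basis). Since V is invertible (lower-triangular with 1s on the diagonal, up to permutation), solve by back-substitution:
  V =
[[1, 1, 0],
 [1, 0, 0],
 [-1, 0, 1]]
  V a = (-2, 0, 3)
Solving gives a = (0, -2, 3).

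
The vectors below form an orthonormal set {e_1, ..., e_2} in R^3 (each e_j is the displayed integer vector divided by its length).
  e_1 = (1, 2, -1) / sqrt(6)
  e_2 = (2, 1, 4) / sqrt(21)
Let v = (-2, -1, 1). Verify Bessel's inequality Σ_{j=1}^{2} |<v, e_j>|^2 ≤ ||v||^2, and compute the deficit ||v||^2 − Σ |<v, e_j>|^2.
Σ |<v, e_j>|^2 = 59/14; ||v||^2 = 6; deficit = 25/14

Write each e_j = u_j / sqrt(<u_j, u_j>) where u_j is the displayed integer vector. Then <v, e_j> = <v, u_j> / sqrt(<u_j, u_j>), so |<v, e_j>|^2 = <v, u_j>^2 / <u_j, u_j>.
Coefficients: <v, e_1> = -5/sqrt(6), <v, e_2> = -1/sqrt(21).
Square and sum: Σ |<v, e_j>|^2 = 59/14.
Compute ||v||^2 = v·v = 6.
Deficit = 6 − 59/14 = 25/14 ≥ 0, confirming Bessel's inequality. (The deficit equals ||v − Σ <v,e_j> e_j||^2, the squared distance from v to span{e_j}.)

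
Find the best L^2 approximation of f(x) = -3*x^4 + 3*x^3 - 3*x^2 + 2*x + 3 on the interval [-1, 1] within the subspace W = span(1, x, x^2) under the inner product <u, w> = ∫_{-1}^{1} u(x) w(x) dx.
g(x) = -39*x^2/7 + 19*x/5 + 114/35

The best approximation g ∈ W is the orthogonal projection of f onto W. Writing g = a_0 + a_1 x + a_2 x^2, the coefficients solve the normal equations G · a = b where
  G_{ij} = <φ_i, φ_j> and b_i = <f, φ_i>, with φ_0 = 1, φ_1 = x, φ_2 = x^2.
G =
  [2, 0, 2/3]
  [0, 2/3, 0]
  [2/3, 0, 2/5],
b = (14/5, 38/15, -2/35).
Solving gives a_0 = 114/35, a_1 = 19/5, a_2 = -39/7, so
  g(x) = -39*x^2/7 + 19*x/5 + 114/35.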